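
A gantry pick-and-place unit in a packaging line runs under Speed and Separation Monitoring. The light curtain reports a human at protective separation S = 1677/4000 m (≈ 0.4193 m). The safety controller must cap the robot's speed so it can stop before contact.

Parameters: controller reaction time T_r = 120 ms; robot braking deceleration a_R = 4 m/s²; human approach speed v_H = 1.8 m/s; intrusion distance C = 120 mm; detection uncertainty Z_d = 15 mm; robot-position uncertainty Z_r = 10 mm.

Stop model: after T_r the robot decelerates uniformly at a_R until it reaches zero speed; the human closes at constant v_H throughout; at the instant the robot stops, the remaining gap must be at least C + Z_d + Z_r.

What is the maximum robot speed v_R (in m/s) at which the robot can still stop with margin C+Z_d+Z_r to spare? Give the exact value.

v_R_max = 1/10 m/s = 0.1000 m/s

collect terms ⇒ (1/8)·v_R² + (57/100)·v_R + (-233/4000) = 0
  disc = (57/100)² − 4·(1/8)·(-233/4000) = 14161/40000 ; √disc = 119/200
  v_R = (−(57/100) + 119/200) / (2·(1/8)) = 1/10 m/s
check:
stop time T_s = (1/10)/4 = 0.0250 s
reaction-phase robot travel = 0.1000·0.1200 = 0.0120 m
robot under decel: 0.1000²/(2·4.0000) = 0.0013 m
human over T_r+T_s: 1.8000·(0.1200+0.0250) = 0.2610 m
margins: 0.1200+0.0150+0.0100 = 0.1450 m
sum ≈ 0.0120+0.0013+0.2610+0.1450 ≈ 0.4193 m = S ✓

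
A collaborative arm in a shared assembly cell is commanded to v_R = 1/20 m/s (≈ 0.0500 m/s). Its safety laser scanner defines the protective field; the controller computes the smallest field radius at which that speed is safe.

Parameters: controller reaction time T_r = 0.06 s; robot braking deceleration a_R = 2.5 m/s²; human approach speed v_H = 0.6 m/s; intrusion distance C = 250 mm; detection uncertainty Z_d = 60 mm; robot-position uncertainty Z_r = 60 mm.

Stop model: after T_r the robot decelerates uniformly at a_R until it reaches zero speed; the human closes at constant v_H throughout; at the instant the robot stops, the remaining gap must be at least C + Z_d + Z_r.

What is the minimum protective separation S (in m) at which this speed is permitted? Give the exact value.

S_min = 843/2000 m = 0.4215 m

T_s = v_R/a_R = (1/20)/(5/2) = 0.0200 s
reaction-phase robot travel = 0.0500·0.0600 = 0.0030 m
robot covers 0.0500·0.0200 − ½·2.5000·0.0200² = 0.0005 m while stopping
person approaches 0.6000·(0.0600+0.0200) = 0.0480 m
C+Z_d+Z_r = 0.2500+0.0600+0.0600 = 0.3700 m
S_min ≈ 0.0030+0.0005+0.0480+0.3700  ⇒  S_min = 843/2000 m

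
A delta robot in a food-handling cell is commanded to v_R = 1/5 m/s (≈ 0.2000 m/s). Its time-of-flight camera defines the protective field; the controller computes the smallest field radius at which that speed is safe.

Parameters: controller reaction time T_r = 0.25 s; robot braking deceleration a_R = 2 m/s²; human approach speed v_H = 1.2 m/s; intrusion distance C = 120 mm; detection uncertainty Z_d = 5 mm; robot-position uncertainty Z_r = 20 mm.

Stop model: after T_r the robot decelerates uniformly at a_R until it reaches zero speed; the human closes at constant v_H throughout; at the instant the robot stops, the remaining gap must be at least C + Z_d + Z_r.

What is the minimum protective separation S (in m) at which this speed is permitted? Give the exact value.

braking lasts T_s = (1/5)/2 = 0.1000 s
robot covers v_R·T_r = 0.2000·0.2500 = 0.0500 m before braking
robot covers 0.2000·0.1000 − ½·2.0000·0.1000² = 0.0100 m while stopping
person approaches 1.2000·(0.2500+0.1000) = 0.4200 m
residual clearance needed = 0.1200+0.0050+0.0200 = 0.1450 m
S_min ≈ 0.0500+0.0100+0.4200+0.1450  ⇒  S_min = 5/8 m

S_min = 5/8 m = 0.6250 m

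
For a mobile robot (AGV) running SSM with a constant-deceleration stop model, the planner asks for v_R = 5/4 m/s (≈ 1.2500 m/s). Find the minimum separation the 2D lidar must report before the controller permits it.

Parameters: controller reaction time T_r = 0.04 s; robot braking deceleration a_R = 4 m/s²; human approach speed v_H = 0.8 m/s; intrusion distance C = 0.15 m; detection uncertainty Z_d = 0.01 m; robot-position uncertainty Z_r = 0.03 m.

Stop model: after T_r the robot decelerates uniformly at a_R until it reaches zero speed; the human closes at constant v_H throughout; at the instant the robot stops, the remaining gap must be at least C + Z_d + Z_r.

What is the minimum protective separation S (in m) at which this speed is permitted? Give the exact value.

S_min = 11477/16000 m = 0.7173 m

braking lasts T_s = (5/4)/4 = 0.3125 s
reaction-phase robot travel = 1.2500·0.0400 = 0.0500 m
robot covers 1.2500·0.3125 − ½·4.0000·0.3125² = 0.1953 m while stopping
human closes 0.8000·0.3525 = 0.2820 m
residual clearance needed = 0.1500+0.0100+0.0300 = 0.1900 m
S_min ≈ 0.0500+0.1953+0.2820+0.1900  ⇒  S_min = 11477/16000 m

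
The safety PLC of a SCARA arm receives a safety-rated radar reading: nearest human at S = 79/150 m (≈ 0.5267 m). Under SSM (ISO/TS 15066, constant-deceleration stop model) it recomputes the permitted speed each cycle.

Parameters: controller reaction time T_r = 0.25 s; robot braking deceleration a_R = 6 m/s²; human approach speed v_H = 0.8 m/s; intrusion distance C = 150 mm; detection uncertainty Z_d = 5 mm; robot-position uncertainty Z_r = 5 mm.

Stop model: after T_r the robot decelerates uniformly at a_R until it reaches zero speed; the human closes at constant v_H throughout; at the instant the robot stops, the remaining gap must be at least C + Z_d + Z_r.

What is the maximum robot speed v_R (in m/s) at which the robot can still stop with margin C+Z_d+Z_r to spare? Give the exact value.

at the boundary: (1/12)·v² + (23/60)·v + (-1/6) = 0
  disc = (23/60)² − 4·(1/12)·(-1/6) = 81/400 ; √disc = 9/20
  v_R = (−(23/60) + 9/20) / (2·(1/12)) = 2/5 m/s
check:
T_s = v_R/a_R = (2/5)/6 = 0.0667 s
robot covers v_R·T_r = 0.4000·0.2500 = 0.1000 m before braking
braking distance = 0.4000²/(2·6.0000) = 0.0133 m
person approaches 0.8000·(0.2500+0.0667) = 0.2533 m
margins: 0.1500+0.0050+0.0050 = 0.1600 m
sum ≈ 0.1000+0.0133+0.2533+0.1600 ≈ 0.5267 m = S ✓

v_R_max = 2/5 m/s = 0.4000 m/s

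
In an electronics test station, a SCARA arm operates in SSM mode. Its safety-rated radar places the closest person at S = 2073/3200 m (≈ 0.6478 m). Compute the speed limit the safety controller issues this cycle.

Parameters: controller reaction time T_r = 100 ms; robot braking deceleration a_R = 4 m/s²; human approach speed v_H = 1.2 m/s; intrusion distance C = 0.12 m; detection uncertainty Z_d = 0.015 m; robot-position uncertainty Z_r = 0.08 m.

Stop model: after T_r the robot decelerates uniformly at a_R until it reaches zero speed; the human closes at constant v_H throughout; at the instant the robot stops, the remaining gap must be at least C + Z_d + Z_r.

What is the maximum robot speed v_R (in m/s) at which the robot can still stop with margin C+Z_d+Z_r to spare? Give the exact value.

v_R_max = 13/20 m/s = 0.6500 m/s

at the boundary: (1/8)·v² + (2/5)·v + (-1001/3200) = 0
  disc = (2/5)² − 4·(1/8)·(-1001/3200) = 81/256 ; √disc = 9/16
  v_R = (−(2/5) + 9/16) / (2·(1/8)) = 13/20 m/s
check:
stop time T_s = (13/20)/4 = 0.1625 s
reaction-phase robot travel = 0.6500·0.1000 = 0.0650 m
robot covers 0.6500·0.1625 − ½·4.0000·0.1625² = 0.0528 m while stopping
person approaches 1.2000·(0.1000+0.1625) = 0.3150 m
margins: 0.1200+0.0150+0.0800 = 0.2150 m
sum ≈ 0.0650+0.0528+0.3150+0.2150 ≈ 0.6478 m = S ✓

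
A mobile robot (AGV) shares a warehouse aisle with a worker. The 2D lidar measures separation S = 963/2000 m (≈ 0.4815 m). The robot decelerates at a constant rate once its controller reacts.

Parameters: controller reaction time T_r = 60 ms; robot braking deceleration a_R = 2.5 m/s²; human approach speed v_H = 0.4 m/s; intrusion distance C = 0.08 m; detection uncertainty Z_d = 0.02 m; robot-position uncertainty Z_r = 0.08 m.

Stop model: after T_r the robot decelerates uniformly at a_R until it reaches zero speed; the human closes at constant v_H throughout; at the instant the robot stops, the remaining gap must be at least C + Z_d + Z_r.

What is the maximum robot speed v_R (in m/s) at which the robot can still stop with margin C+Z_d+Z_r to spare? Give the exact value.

v_R_max = 3/4 m/s = 0.7500 m/s

quadratic (1/5)·v² + (11/50)·v + (-111/400) = 0
  disc = (11/50)² − 4·(1/5)·(-111/400) = 169/625 ; √disc = 13/25
  v_R = (−(11/50) + 13/25) / (2·(1/5)) = 3/4 m/s
check:
stop time T_s = (3/4)/(5/2) = 0.3000 s
robot covers v_R·T_r = 0.7500·0.0600 = 0.0450 m before braking
braking distance = 0.7500²/(2·2.5000) = 0.1125 m
human over T_r+T_s: 0.4000·(0.0600+0.3000) = 0.1440 m
residual clearance needed = 0.0800+0.0200+0.0800 = 0.1800 m
sum ≈ 0.0450+0.1125+0.1440+0.1800 ≈ 0.4815 m = S ✓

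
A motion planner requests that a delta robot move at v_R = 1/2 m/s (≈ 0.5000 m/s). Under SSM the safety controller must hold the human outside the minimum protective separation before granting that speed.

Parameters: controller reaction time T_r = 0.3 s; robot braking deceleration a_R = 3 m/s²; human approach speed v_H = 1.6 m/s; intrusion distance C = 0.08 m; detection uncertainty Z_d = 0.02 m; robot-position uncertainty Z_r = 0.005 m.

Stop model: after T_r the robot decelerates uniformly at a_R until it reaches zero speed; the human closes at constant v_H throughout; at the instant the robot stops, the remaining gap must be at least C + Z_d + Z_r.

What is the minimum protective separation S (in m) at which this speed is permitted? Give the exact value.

T_s = v_R/a_R = (1/2)/3 = 0.1667 s
robot in T_r: 0.5000·0.3000 = 0.1500 m
robot covers 0.5000·0.1667 − ½·3.0000·0.1667² = 0.0417 m while stopping
person approaches 1.6000·(0.3000+0.1667) = 0.7467 m
margins: 0.0800+0.0200+0.0050 = 0.1050 m
S_min ≈ 0.1500+0.0417+0.7467+0.1050  ⇒  S_min = 313/300 m

S_min = 313/300 m = 1.0433 m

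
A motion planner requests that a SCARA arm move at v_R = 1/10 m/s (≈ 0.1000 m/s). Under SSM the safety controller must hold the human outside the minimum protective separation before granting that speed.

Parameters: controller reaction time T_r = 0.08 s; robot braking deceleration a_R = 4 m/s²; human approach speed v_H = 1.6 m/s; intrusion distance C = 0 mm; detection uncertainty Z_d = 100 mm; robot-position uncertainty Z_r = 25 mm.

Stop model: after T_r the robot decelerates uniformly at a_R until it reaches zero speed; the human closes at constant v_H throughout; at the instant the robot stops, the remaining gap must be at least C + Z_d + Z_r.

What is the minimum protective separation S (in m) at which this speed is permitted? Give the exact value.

T_s = v_R/a_R = (1/10)/4 = 0.0250 s
robot in T_r: 0.1000·0.0800 = 0.0080 m
braking distance = 0.1000²/(2·4.0000) = 0.0013 m
human over T_r+T_s: 1.6000·(0.0800+0.0250) = 0.1680 m
C+Z_d+Z_r = 0.0000+0.1000+0.0250 = 0.1250 m
S_min ≈ 0.0080+0.0013+0.1680+0.1250  ⇒  S_min = 1209/4000 m

S_min = 1209/4000 m = 0.3023 m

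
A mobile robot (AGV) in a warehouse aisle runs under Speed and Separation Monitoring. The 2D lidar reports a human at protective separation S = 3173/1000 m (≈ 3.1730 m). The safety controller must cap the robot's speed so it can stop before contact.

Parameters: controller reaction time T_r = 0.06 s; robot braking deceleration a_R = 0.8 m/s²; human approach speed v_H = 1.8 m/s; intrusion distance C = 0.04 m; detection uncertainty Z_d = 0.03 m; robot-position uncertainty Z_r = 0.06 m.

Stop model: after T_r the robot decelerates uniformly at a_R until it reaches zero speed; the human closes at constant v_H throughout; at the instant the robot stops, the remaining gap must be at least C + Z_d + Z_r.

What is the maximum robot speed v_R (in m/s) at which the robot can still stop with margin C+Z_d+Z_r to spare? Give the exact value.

collect terms ⇒ (5/8)·v_R² + (231/100)·v_R + (-587/200) = 0
  disc = (231/100)² − 4·(5/8)·(-587/200) = 7921/625 ; √disc = 89/25
  v_R = (−(231/100) + 89/25) / (2·(5/8)) = 1 m/s
check:
T_s = v_R/a_R = 1/(4/5) = 1.2500 s
robot in T_r: 1.0000·0.0600 = 0.0600 m
robot under decel: 1.0000²/(2·0.8000) = 0.6250 m
person approaches 1.8000·(0.0600+1.2500) = 2.3580 m
margins: 0.0400+0.0300+0.0600 = 0.1300 m
sum ≈ 0.0600+0.6250+2.3580+0.1300 ≈ 3.1730 m = S ✓

v_R_max = 1 m/s = 1.0000 m/s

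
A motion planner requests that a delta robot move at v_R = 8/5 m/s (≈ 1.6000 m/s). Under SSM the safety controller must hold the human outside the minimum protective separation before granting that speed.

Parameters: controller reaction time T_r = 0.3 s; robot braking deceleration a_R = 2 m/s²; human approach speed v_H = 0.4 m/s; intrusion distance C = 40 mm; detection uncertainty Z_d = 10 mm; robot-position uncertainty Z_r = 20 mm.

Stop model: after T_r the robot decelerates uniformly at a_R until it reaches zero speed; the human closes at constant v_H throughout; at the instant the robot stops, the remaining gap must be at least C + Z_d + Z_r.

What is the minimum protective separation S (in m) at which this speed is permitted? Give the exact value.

S_min = 163/100 m = 1.6300 m

T_s = v_R/a_R = (8/5)/2 = 0.8000 s
reaction-phase robot travel = 1.6000·0.3000 = 0.4800 m
robot covers 1.6000·0.8000 − ½·2.0000·0.8000² = 0.6400 m while stopping
human closes 0.4000·1.1000 = 0.4400 m
C+Z_d+Z_r = 0.0400+0.0100+0.0200 = 0.0700 m
S_min ≈ 0.4800+0.6400+0.4400+0.0700  ⇒  S_min = 163/100 m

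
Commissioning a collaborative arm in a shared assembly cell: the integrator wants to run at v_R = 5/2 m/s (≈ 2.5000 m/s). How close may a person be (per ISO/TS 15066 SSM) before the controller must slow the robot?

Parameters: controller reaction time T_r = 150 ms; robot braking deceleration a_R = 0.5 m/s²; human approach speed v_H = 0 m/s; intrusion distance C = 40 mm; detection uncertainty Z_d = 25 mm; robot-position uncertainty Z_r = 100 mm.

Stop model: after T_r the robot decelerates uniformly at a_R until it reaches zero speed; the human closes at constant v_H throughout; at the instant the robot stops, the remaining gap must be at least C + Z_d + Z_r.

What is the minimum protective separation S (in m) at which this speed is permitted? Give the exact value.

braking lasts T_s = (5/2)/(1/2) = 5.0000 s
robot in T_r: 2.5000·0.1500 = 0.3750 m
braking distance = 2.5000²/(2·0.5000) = 6.2500 m
person approaches 0.0000·(0.1500+5.0000) = 0.0000 m
C+Z_d+Z_r = 0.0400+0.0250+0.1000 = 0.1650 m
S_min ≈ 0.3750+6.2500+0.0000+0.1650  ⇒  S_min = 679/100 m

S_min = 679/100 m = 6.7900 m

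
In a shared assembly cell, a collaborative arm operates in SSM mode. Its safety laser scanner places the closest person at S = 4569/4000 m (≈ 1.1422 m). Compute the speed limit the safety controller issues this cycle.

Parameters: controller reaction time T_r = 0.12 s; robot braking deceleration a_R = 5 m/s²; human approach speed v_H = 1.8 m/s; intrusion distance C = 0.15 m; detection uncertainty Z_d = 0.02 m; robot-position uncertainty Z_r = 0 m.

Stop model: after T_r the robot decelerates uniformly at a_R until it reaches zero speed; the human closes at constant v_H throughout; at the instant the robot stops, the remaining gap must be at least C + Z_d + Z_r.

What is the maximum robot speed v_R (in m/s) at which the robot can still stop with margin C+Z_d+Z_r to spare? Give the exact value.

v_R_max = 5/4 m/s = 1.2500 m/s

collect terms ⇒ (1/10)·v_R² + (12/25)·v_R + (-121/160) = 0
  disc = (12/25)² − 4·(1/10)·(-121/160) = 5329/10000 ; √disc = 73/100
  v_R = (−(12/25) + 73/100) / (2·(1/10)) = 5/4 m/s
check:
T_s = v_R/a_R = (5/4)/5 = 0.2500 s
robot in T_r: 1.2500·0.1200 = 0.1500 m
robot under decel: 1.2500²/(2·5.0000) = 0.1562 m
person approaches 1.8000·(0.1200+0.2500) = 0.6660 m
C+Z_d+Z_r = 0.1500+0.0200+0.0000 = 0.1700 m
sum ≈ 0.1500+0.1562+0.6660+0.1700 ≈ 1.1422 m = S ✓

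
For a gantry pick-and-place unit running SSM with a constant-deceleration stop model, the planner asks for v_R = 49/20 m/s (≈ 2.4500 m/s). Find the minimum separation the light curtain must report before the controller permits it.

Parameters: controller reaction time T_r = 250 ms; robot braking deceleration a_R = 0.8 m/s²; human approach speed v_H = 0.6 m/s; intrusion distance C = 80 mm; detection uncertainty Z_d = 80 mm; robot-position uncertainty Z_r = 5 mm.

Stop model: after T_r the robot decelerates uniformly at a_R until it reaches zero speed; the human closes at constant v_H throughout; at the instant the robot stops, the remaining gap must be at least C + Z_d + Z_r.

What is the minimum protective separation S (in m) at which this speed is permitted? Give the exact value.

S_min = 20853/3200 m = 6.5166 m

braking lasts T_s = (49/20)/(4/5) = 3.0625 s
reaction-phase robot travel = 2.4500·0.2500 = 0.6125 m
braking distance = 2.4500²/(2·0.8000) = 3.7516 m
person approaches 0.6000·(0.2500+3.0625) = 1.9875 m
residual clearance needed = 0.0800+0.0800+0.0050 = 0.1650 m
S_min ≈ 0.6125+3.7516+1.9875+0.1650  ⇒  S_min = 20853/3200 m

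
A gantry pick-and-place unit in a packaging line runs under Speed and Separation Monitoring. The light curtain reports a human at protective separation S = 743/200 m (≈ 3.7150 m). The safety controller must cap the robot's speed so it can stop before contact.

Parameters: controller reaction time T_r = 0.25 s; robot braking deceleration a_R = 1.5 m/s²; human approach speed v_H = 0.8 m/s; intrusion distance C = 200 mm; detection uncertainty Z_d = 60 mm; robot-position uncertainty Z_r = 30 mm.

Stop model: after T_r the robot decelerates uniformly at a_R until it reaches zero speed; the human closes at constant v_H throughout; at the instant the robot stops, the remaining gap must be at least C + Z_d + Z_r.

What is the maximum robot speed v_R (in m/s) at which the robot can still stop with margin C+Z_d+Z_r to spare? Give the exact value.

quadratic (1/3)·v² + (47/60)·v + (-129/40) = 0
  disc = (47/60)² − 4·(1/3)·(-129/40) = 17689/3600 ; √disc = 133/60
  v_R = (−(47/60) + 133/60) / (2·(1/3)) = 43/20 m/s
check:
stop time T_s = (43/20)/(3/2) = 1.4333 s
reaction-phase robot travel = 2.1500·0.2500 = 0.5375 m
robot under decel: 2.1500²/(2·1.5000) = 1.5408 m
human over T_r+T_s: 0.8000·(0.2500+1.4333) = 1.3467 m
C+Z_d+Z_r = 0.2000+0.0600+0.0300 = 0.2900 m
sum ≈ 0.5375+1.5408+1.3467+0.2900 ≈ 3.7150 m = S ✓

v_R_max = 43/20 m/s = 2.1500 m/s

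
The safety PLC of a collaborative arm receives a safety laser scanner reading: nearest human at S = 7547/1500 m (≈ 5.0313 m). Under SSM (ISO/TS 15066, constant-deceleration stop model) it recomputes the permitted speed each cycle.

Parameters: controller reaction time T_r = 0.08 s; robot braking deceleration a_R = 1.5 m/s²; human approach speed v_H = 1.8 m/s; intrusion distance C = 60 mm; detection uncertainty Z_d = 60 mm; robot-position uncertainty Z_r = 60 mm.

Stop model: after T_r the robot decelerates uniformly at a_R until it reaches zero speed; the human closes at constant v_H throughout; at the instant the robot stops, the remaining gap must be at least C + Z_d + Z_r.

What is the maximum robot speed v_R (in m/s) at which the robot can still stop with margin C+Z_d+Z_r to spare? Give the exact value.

v_R_max = 23/10 m/s = 2.3000 m/s

quadratic (1/3)·v² + (32/25)·v + (-7061/1500) = 0
  disc = (32/25)² − 4·(1/3)·(-7061/1500) = 44521/5625 ; √disc = 211/75
  v_R = (−(32/25) + 211/75) / (2·(1/3)) = 23/10 m/s
check:
braking lasts T_s = (23/10)/(3/2) = 1.5333 s
robot covers v_R·T_r = 2.3000·0.0800 = 0.1840 m before braking
robot under decel: 2.3000²/(2·1.5000) = 1.7633 m
human closes 1.8000·1.6133 = 2.9040 m
margins: 0.0600+0.0600+0.0600 = 0.1800 m
sum ≈ 0.1840+1.7633+2.9040+0.1800 ≈ 5.0313 m = S ✓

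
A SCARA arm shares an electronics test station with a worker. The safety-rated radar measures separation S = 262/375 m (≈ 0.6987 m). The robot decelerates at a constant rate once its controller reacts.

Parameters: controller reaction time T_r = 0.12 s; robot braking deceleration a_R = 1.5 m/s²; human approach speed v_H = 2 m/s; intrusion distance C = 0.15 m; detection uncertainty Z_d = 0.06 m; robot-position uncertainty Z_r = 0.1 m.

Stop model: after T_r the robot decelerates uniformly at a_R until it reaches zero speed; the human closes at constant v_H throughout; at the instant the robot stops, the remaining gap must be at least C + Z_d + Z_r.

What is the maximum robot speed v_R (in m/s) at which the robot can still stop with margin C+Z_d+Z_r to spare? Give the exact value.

quadratic (1/3)·v² + (109/75)·v + (-223/1500) = 0
  disc = (109/75)² − 4·(1/3)·(-223/1500) = 1444/625 ; √disc = 38/25
  v_R = (−(109/75) + 38/25) / (2·(1/3)) = 1/10 m/s
check:
braking lasts T_s = (1/10)/(3/2) = 0.0667 s
robot covers v_R·T_r = 0.1000·0.1200 = 0.0120 m before braking
robot covers 0.1000·0.0667 − ½·1.5000·0.0667² = 0.0033 m while stopping
human over T_r+T_s: 2.0000·(0.1200+0.0667) = 0.3733 m
margins: 0.1500+0.0600+0.1000 = 0.3100 m
sum ≈ 0.0120+0.0033+0.3733+0.3100 ≈ 0.6987 m = S ✓

v_R_max = 1/10 m/s = 0.1000 m/s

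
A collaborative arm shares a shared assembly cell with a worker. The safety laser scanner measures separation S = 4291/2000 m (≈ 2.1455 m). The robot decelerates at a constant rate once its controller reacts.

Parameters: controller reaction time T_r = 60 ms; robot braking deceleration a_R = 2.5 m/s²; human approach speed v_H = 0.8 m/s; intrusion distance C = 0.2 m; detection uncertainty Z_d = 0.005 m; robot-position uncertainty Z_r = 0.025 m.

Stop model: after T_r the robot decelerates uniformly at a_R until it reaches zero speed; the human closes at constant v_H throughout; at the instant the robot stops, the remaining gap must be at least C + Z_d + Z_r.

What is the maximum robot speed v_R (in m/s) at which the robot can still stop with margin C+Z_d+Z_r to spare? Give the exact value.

collect terms ⇒ (1/5)·v_R² + (19/50)·v_R + (-747/400) = 0
  disc = (19/50)² − 4·(1/5)·(-747/400) = 1024/625 ; √disc = 32/25
  v_R = (−(19/50) + 32/25) / (2·(1/5)) = 9/4 m/s
check:
T_s = v_R/a_R = (9/4)/(5/2) = 0.9000 s
robot covers v_R·T_r = 2.2500·0.0600 = 0.1350 m before braking
robot covers 2.2500·0.9000 − ½·2.5000·0.9000² = 1.0125 m while stopping
human over T_r+T_s: 0.8000·(0.0600+0.9000) = 0.7680 m
C+Z_d+Z_r = 0.2000+0.0050+0.0250 = 0.2300 m
sum ≈ 0.1350+1.0125+0.7680+0.2300 ≈ 2.1455 m = S ✓

v_R_max = 9/4 m/s = 2.2500 m/s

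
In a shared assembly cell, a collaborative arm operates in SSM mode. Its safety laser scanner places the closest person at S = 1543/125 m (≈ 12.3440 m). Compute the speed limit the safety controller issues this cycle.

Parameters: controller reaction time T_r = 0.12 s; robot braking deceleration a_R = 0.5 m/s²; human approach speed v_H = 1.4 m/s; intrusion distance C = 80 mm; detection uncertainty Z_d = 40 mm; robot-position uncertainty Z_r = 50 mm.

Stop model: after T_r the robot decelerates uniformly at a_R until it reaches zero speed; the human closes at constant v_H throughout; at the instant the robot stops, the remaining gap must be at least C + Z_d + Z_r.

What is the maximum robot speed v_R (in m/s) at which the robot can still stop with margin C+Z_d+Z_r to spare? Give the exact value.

quadratic (1)·v² + (73/25)·v + (-6003/500) = 0
  disc = (73/25)² − 4·(1)·(-6003/500) = 35344/625 ; √disc = 188/25
  v_R = (−(73/25) + 188/25) / (2·(1)) = 23/10 m/s
check:
braking lasts T_s = (23/10)/(1/2) = 4.6000 s
robot covers v_R·T_r = 2.3000·0.1200 = 0.2760 m before braking
robot covers 2.3000·4.6000 − ½·0.5000·4.6000² = 5.2900 m while stopping
human closes 1.4000·4.7200 = 6.6080 m
C+Z_d+Z_r = 0.0800+0.0400+0.0500 = 0.1700 m
sum ≈ 0.2760+5.2900+6.6080+0.1700 ≈ 12.3440 m = S ✓

v_R_max = 23/10 m/s = 2.3000 m/s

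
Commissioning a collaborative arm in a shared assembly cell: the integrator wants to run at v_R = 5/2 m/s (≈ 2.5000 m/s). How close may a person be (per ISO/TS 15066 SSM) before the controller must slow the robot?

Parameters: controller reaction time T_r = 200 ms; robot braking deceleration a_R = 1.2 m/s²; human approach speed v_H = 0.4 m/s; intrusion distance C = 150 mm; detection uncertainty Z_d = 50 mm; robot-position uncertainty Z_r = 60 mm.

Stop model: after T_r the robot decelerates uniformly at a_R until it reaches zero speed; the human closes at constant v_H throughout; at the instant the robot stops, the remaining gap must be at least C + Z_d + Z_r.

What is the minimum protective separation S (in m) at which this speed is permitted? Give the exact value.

stop time T_s = (5/2)/(6/5) = 2.0833 s
reaction-phase robot travel = 2.5000·0.2000 = 0.5000 m
robot under decel: 2.5000²/(2·1.2000) = 2.6042 m
human closes 0.4000·2.2833 = 0.9133 m
residual clearance needed = 0.1500+0.0500+0.0600 = 0.2600 m
S_min ≈ 0.5000+2.6042+0.9133+0.2600  ⇒  S_min = 1711/400 m

S_min = 1711/400 m = 4.2775 m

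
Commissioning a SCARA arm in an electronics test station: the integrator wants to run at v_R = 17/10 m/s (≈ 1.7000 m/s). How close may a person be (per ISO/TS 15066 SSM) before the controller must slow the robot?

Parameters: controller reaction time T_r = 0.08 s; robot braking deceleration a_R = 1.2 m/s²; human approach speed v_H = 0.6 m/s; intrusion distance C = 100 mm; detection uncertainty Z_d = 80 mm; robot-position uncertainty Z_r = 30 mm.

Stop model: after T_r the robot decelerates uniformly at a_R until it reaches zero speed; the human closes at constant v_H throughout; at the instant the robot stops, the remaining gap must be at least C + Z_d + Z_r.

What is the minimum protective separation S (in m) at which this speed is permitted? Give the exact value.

S_min = 14689/6000 m = 2.4482 m

braking lasts T_s = (17/10)/(6/5) = 1.4167 s
robot covers v_R·T_r = 1.7000·0.0800 = 0.1360 m before braking
robot under decel: 1.7000²/(2·1.2000) = 1.2042 m
human over T_r+T_s: 0.6000·(0.0800+1.4167) = 0.8980 m
C+Z_d+Z_r = 0.1000+0.0800+0.0300 = 0.2100 m
S_min ≈ 0.1360+1.2042+0.8980+0.2100  ⇒  S_min = 14689/6000 m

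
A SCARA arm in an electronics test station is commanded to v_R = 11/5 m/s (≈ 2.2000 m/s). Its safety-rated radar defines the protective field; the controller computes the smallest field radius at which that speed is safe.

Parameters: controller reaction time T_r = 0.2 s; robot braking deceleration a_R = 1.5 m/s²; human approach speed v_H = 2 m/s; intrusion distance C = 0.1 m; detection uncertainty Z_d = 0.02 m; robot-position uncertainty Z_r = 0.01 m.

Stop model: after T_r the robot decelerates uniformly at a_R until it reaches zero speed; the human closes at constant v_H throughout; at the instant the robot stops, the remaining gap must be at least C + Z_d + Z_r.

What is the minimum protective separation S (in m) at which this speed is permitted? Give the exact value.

S_min = 331/60 m = 5.5167 m

braking lasts T_s = (11/5)/(3/2) = 1.4667 s
robot in T_r: 2.2000·0.2000 = 0.4400 m
robot covers 2.2000·1.4667 − ½·1.5000·1.4667² = 1.6133 m while stopping
human closes 2.0000·1.6667 = 3.3333 m
C+Z_d+Z_r = 0.1000+0.0200+0.0100 = 0.1300 m
S_min ≈ 0.4400+1.6133+3.3333+0.1300  ⇒  S_min = 331/60 m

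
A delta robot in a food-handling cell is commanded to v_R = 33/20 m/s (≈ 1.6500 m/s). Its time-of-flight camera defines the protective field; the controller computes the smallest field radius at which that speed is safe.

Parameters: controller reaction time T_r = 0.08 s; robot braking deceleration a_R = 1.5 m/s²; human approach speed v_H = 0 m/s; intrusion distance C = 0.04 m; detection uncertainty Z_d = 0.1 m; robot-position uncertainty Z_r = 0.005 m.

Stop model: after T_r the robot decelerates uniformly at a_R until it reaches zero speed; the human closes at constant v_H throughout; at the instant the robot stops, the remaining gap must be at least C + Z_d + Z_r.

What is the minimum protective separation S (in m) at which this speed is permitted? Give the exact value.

S_min = 2369/2000 m = 1.1845 m

braking lasts T_s = (33/20)/(3/2) = 1.1000 s
reaction-phase robot travel = 1.6500·0.0800 = 0.1320 m
robot covers 1.6500·1.1000 − ½·1.5000·1.1000² = 0.9075 m while stopping
human over T_r+T_s: 0.0000·(0.0800+1.1000) = 0.0000 m
residual clearance needed = 0.0400+0.1000+0.0050 = 0.1450 m
S_min ≈ 0.1320+0.9075+0.0000+0.1450  ⇒  S_min = 2369/2000 m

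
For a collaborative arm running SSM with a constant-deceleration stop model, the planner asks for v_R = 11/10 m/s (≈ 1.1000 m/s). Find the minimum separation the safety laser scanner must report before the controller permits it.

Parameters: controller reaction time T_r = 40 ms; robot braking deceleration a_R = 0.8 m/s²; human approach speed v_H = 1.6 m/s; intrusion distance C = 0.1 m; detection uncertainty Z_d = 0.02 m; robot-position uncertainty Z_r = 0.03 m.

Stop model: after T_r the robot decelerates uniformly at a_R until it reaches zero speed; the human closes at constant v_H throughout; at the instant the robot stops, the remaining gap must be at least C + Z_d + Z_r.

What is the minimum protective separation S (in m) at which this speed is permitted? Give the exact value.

stop time T_s = (11/10)/(4/5) = 1.3750 s
robot covers v_R·T_r = 1.1000·0.0400 = 0.0440 m before braking
braking distance = 1.1000²/(2·0.8000) = 0.7562 m
human closes 1.6000·1.4150 = 2.2640 m
margins: 0.1000+0.0200+0.0300 = 0.1500 m
S_min ≈ 0.0440+0.7562+2.2640+0.1500  ⇒  S_min = 12857/4000 m

S_min = 12857/4000 m = 3.2142 m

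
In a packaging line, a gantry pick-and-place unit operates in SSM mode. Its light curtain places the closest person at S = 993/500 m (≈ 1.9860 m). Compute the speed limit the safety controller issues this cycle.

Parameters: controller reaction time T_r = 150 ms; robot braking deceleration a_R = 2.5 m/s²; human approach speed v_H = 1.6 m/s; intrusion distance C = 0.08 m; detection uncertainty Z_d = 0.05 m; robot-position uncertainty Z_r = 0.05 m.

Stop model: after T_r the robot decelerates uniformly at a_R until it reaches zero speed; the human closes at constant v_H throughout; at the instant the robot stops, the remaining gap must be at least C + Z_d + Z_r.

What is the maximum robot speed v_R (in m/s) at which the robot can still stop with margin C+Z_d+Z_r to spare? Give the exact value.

v_R_max = 29/20 m/s = 1.4500 m/s

at the boundary: (1/5)·v² + (79/100)·v + (-783/500) = 0
  disc = (79/100)² − 4·(1/5)·(-783/500) = 18769/10000 ; √disc = 137/100
  v_R = (−(79/100) + 137/100) / (2·(1/5)) = 29/20 m/s
check:
braking lasts T_s = (29/20)/(5/2) = 0.5800 s
reaction-phase robot travel = 1.4500·0.1500 = 0.2175 m
braking distance = 1.4500²/(2·2.5000) = 0.4205 m
human over T_r+T_s: 1.6000·(0.1500+0.5800) = 1.1680 m
margins: 0.0800+0.0500+0.0500 = 0.1800 m
sum ≈ 0.2175+0.4205+1.1680+0.1800 ≈ 1.9860 m = S ✓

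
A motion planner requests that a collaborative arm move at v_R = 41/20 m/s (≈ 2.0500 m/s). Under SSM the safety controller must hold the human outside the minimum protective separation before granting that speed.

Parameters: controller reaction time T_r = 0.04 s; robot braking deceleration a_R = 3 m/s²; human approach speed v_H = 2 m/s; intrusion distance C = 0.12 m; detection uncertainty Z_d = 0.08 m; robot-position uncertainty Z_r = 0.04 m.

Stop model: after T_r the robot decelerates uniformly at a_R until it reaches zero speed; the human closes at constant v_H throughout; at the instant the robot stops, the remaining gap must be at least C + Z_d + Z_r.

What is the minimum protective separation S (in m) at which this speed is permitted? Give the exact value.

S_min = 29629/12000 m = 2.4691 m

braking lasts T_s = (41/20)/3 = 0.6833 s
robot in T_r: 2.0500·0.0400 = 0.0820 m
robot covers 2.0500·0.6833 − ½·3.0000·0.6833² = 0.7004 m while stopping
person approaches 2.0000·(0.0400+0.6833) = 1.4467 m
margins: 0.1200+0.0800+0.0400 = 0.2400 m
S_min ≈ 0.0820+0.7004+1.4467+0.2400  ⇒  S_min = 29629/12000 m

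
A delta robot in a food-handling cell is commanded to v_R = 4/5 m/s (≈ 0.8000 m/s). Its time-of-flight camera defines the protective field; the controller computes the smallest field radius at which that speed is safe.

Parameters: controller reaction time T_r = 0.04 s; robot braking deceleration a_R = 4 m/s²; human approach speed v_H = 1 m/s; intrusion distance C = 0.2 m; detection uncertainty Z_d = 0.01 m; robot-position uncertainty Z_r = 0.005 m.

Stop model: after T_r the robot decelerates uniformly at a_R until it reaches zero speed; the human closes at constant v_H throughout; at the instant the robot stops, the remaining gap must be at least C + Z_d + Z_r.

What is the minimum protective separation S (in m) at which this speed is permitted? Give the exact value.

S_min = 567/1000 m = 0.5670 m

T_s = v_R/a_R = (4/5)/4 = 0.2000 s
robot covers v_R·T_r = 0.8000·0.0400 = 0.0320 m before braking
robot covers 0.8000·0.2000 − ½·4.0000·0.2000² = 0.0800 m while stopping
human over T_r+T_s: 1.0000·(0.0400+0.2000) = 0.2400 m
margins: 0.2000+0.0100+0.0050 = 0.2150 m
S_min ≈ 0.0320+0.0800+0.2400+0.2150  ⇒  S_min = 567/1000 m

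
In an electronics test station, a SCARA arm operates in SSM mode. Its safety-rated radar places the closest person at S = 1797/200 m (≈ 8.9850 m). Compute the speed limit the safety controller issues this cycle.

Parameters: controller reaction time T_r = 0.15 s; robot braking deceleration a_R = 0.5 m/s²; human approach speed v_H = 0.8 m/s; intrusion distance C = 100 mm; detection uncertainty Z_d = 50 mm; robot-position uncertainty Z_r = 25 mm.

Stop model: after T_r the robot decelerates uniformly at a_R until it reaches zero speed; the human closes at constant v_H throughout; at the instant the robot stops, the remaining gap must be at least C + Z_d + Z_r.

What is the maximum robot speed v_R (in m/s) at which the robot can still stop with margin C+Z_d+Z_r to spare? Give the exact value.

v_R_max = 11/5 m/s = 2.2000 m/s

collect terms ⇒ (1)·v_R² + (7/4)·v_R + (-869/100) = 0
  disc = (7/4)² − 4·(1)·(-869/100) = 15129/400 ; √disc = 123/20
  v_R = (−(7/4) + 123/20) / (2·(1)) = 11/5 m/s
check:
stop time T_s = (11/5)/(1/2) = 4.4000 s
reaction-phase robot travel = 2.2000·0.1500 = 0.3300 m
robot under decel: 2.2000²/(2·0.5000) = 4.8400 m
human over T_r+T_s: 0.8000·(0.1500+4.4000) = 3.6400 m
C+Z_d+Z_r = 0.1000+0.0500+0.0250 = 0.1750 m
sum ≈ 0.3300+4.8400+3.6400+0.1750 ≈ 8.9850 m = S ✓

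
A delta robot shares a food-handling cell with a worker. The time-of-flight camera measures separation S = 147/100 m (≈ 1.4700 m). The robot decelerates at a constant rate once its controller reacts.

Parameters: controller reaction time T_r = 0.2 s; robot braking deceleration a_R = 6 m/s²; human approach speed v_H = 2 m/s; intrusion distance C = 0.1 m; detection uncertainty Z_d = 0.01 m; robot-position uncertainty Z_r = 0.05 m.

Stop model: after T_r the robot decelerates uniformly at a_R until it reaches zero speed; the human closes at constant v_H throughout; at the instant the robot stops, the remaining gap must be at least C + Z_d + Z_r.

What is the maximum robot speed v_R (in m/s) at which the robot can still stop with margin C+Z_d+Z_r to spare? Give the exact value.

v_R_max = 7/5 m/s = 1.4000 m/s

quadratic (1/12)·v² + (8/15)·v + (-91/100) = 0
  disc = (8/15)² − 4·(1/12)·(-91/100) = 529/900 ; √disc = 23/30
  v_R = (−(8/15) + 23/30) / (2·(1/12)) = 7/5 m/s
check:
braking lasts T_s = (7/5)/6 = 0.2333 s
reaction-phase robot travel = 1.4000·0.2000 = 0.2800 m
robot under decel: 1.4000²/(2·6.0000) = 0.1633 m
human closes 2.0000·0.4333 = 0.8667 m
residual clearance needed = 0.1000+0.0100+0.0500 = 0.1600 m
sum ≈ 0.2800+0.1633+0.8667+0.1600 ≈ 1.4700 m = S ✓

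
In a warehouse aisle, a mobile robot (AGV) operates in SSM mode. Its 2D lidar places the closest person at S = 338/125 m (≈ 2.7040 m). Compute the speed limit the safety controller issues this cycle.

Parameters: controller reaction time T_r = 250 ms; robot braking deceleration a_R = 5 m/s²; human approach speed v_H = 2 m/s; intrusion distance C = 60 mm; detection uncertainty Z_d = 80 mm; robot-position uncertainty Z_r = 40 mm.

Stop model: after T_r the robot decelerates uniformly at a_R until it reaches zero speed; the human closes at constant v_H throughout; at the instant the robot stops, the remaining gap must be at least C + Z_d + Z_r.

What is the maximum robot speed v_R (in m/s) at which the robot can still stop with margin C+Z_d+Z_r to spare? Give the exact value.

v_R_max = 23/10 m/s = 2.3000 m/s

at the boundary: (1/10)·v² + (13/20)·v + (-253/125) = 0
  disc = (13/20)² − 4·(1/10)·(-253/125) = 12321/10000 ; √disc = 111/100
  v_R = (−(13/20) + 111/100) / (2·(1/10)) = 23/10 m/s
check:
stop time T_s = (23/10)/5 = 0.4600 s
reaction-phase robot travel = 2.3000·0.2500 = 0.5750 m
robot covers 2.3000·0.4600 − ½·5.0000·0.4600² = 0.5290 m while stopping
human over T_r+T_s: 2.0000·(0.2500+0.4600) = 1.4200 m
C+Z_d+Z_r = 0.0600+0.0800+0.0400 = 0.1800 m
sum ≈ 0.5750+0.5290+1.4200+0.1800 ≈ 2.7040 m = S ✓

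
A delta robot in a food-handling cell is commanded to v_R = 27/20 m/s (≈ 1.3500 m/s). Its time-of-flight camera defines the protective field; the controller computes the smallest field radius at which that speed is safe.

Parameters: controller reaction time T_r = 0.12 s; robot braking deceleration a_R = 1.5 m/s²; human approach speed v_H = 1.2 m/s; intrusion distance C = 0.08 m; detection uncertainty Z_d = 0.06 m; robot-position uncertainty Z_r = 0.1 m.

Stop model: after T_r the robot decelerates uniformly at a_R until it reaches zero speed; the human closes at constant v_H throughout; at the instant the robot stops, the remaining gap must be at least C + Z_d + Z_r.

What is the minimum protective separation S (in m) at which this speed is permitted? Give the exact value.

S_min = 4467/2000 m = 2.2335 m

T_s = v_R/a_R = (27/20)/(3/2) = 0.9000 s
robot in T_r: 1.3500·0.1200 = 0.1620 m
robot under decel: 1.3500²/(2·1.5000) = 0.6075 m
human closes 1.2000·1.0200 = 1.2240 m
C+Z_d+Z_r = 0.0800+0.0600+0.1000 = 0.2400 m
S_min ≈ 0.1620+0.6075+1.2240+0.2400  ⇒  S_min = 4467/2000 m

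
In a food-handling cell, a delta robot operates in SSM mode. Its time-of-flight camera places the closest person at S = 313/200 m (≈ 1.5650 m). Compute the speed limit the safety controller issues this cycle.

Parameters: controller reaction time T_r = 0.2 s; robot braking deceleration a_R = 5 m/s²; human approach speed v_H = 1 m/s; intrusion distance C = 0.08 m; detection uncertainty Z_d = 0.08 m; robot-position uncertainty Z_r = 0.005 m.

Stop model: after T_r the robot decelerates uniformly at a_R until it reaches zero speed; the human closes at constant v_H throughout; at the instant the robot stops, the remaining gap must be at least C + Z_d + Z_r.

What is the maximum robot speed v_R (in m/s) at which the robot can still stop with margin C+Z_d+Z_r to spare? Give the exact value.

collect terms ⇒ (1/10)·v_R² + (2/5)·v_R + (-6/5) = 0
  disc = (2/5)² − 4·(1/10)·(-6/5) = 16/25 ; √disc = 4/5
  v_R = (−(2/5) + 4/5) / (2·(1/10)) = 2 m/s
check:
T_s = v_R/a_R = 2/5 = 0.4000 s
reaction-phase robot travel = 2.0000·0.2000 = 0.4000 m
braking distance = 2.0000²/(2·5.0000) = 0.4000 m
human closes 1.0000·0.6000 = 0.6000 m
residual clearance needed = 0.0800+0.0800+0.0050 = 0.1650 m
sum ≈ 0.4000+0.4000+0.6000+0.1650 ≈ 1.5650 m = S ✓

v_R_max = 2 m/s = 2.0000 m/s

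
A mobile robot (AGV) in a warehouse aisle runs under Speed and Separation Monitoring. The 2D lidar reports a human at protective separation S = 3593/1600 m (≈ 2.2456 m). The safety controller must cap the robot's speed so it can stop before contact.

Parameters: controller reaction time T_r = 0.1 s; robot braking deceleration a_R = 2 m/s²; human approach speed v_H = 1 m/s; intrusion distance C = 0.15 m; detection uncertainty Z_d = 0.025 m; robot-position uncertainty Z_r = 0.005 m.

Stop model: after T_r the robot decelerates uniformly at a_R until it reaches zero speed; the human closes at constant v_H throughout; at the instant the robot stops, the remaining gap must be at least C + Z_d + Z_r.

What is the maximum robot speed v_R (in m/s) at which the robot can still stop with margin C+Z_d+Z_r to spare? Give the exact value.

collect terms ⇒ (1/4)·v_R² + (3/5)·v_R + (-629/320) = 0
  disc = (3/5)² − 4·(1/4)·(-629/320) = 3721/1600 ; √disc = 61/40
  v_R = (−(3/5) + 61/40) / (2·(1/4)) = 37/20 m/s
check:
braking lasts T_s = (37/20)/2 = 0.9250 s
robot covers v_R·T_r = 1.8500·0.1000 = 0.1850 m before braking
robot under decel: 1.8500²/(2·2.0000) = 0.8556 m
human closes 1.0000·1.0250 = 1.0250 m
C+Z_d+Z_r = 0.1500+0.0250+0.0050 = 0.1800 m
sum ≈ 0.1850+0.8556+1.0250+0.1800 ≈ 2.2456 m = S ✓

v_R_max = 37/20 m/s = 1.8500 m/s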